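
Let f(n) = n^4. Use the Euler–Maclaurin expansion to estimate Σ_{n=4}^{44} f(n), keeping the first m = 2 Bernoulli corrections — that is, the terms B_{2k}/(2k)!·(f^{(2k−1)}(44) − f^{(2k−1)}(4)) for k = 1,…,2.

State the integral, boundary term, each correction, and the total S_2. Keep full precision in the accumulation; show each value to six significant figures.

S_2 ≈ 3.48856e+07

The integral term ∫_4^44 x^4 dx = 3.29830e+07.
Endpoint term: (f(4) + f(44))/2 = (256.000 + 3.74810e+06)/2 = 1.87418e+06.
So far: 3.48572e+07.
Correction k=1: B_{2}/2! · (f^{(1)}(44) − f^{(1)}(4)) = 1/12 · (340736 − 256.000) = 28373.3.
Partial sum through k=1: 3.48856e+07.
Correction k=2: B_{4}/4! · (f^{(3)}(44) − f^{(3)}(4)) = −1/720 · (1056.00 − 96.0000) = -1.33333.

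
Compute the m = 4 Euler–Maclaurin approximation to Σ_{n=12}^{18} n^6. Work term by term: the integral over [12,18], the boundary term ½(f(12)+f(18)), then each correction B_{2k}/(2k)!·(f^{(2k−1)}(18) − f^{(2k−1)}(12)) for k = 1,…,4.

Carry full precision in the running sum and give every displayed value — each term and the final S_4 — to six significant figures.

∫_12^18 x^6 dx evaluates to 8.23412e+07.
Boundary: ½(f(12) + f(18)) = ½(2.98598e+06 + 3.40122e+07) = 1.84991e+07.
Integral + boundary = 1.00840e+08.
Correction k=1: B_{2}/2! · (f^{(1)}(18) − f^{(1)}(12)) = 1/12 · (1.13374e+07 − 1.49299e+06) = 820368.
After k=1: 1.01661e+08.
Correction k=2: B_{4}/4! · (f^{(3)}(18) − f^{(3)}(12)) = −1/720 · (699840 − 207360) = -684.000.
After k=2: 1.01660e+08.
Correction k=3: B_{6}/6! · (f^{(5)}(18) − f^{(5)}(12)) = 1/30240 · (12960.0 − 8640.00) = 0.142857.
After k=3: 1.01660e+08.
Correction k=4: B_{8}/8! · (f^{(7)}(18) − f^{(7)}(12)) = −1/1209600 · (0.00000 − 0.00000) = 0.00000.

S_4 ≈ 1.01660e+08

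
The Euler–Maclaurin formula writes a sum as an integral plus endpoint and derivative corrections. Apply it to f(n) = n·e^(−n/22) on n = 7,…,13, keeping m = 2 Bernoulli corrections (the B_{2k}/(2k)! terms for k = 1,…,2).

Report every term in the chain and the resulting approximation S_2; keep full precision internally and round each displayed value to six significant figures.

The integral term ∫_7^13 x·e^(−x/22) dx = 37.6820.
½[f(7) + f(13)] = ½[5.09229 + 7.19971] = 6.14600.
So far: 43.8280.
k=1: B_{2}/(2)! × [f^{(1)}(13) − f^{(1)}(7)] = 1/12 × (0.226564 − 0.496003) = -0.0224532.
Running total after k=1: 43.8056.
k=2: B_{4}/(4)! × [f^{(3)}(13) − f^{(3)}(7)] = −1/720 × (0.00275664 − 0.00403088) = 1.76978e-06.

S_2 ≈ 43.8056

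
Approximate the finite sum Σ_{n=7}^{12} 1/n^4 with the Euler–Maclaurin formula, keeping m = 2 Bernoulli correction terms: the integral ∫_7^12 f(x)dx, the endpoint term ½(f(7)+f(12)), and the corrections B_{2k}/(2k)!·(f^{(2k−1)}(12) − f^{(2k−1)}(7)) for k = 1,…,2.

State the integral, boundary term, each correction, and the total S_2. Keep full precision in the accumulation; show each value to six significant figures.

S_2 ≈ 0.00102957

Integral: ∫_7^12 1/x^4 dx = 0.000778916.
½[f(7) + f(12)] = ½[0.000416493 + 4.82253e-05] = 0.000232359.
Running total after boundary: 0.00101128.
Order-1 term: 1/12 · (-1.60751e-05 − (-0.000237996)) = 1.84934e-05.
Running total after k=1: 0.00102977.
Order-2 term: −1/720 · (-3.34898e-06 − (-0.000145712)) = -1.97726e-07.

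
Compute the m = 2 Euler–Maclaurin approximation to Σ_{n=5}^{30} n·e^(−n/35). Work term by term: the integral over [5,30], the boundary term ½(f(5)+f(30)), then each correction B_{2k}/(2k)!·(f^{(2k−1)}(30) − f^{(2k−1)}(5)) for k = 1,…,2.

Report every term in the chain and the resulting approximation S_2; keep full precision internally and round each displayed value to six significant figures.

S_2 ≈ 256.657

Integral: ∫_5^30 x·e^(−x/35) dx = 248.181.
Boundary: ½(f(5) + f(30)) = ½(4.33439 + 12.7312) = 8.53279.
So far: 256.714.
k=1: B_{2}/(2)! × [f^{(1)}(30) − f^{(1)}(5)] = 1/12 × (0.0606247 − 0.743038) = -0.0568678.
Running total after k=1: 256.657.
k=2: B_{4}/(4)! × [f^{(3)}(30) − f^{(3)}(5)] = −1/720 × (0.000742343 − 0.00202187) = 1.77712e-06.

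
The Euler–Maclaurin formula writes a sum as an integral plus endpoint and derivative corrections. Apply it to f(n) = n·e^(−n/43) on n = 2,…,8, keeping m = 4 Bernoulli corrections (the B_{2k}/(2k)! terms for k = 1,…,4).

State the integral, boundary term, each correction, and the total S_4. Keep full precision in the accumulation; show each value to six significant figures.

S_4 ≈ 30.6116

Integral: ∫_2^8 x·e^(−x/43) dx = 26.3556.
Endpoint term: (f(2) + f(8))/2 = (1.90911 + 6.64188)/2 = 4.27549.
Running total after boundary: 30.6311.
Order-1 term: 1/12 · (0.675773 − 0.910156) = -0.0195319.
Running total after k=1: 30.6116.
Order-2 term: −1/720 · (0.00126352 − 0.00152475) = 3.62824e-07.
Running total after k=2: 30.6116.
Order-3 term: 1/30240 · (1.16904e-06 − 1.38305e-06) = -7.07704e-12.
Running total after k=3: 30.6116.
Order-4 term: −1/1209600 · (8.94931e-10 − 1.05001e-09) = 1.28205e-16.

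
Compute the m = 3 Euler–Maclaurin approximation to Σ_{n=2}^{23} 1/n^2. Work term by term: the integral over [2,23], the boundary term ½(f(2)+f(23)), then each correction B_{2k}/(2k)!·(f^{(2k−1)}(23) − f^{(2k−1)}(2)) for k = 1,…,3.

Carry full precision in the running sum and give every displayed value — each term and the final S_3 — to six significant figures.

The integral term ∫_2^23 1/x^2 dx = 0.456522.
Boundary: ½(f(2) + f(23)) = ½(0.250000 + 0.00189036) = 0.125945.
Running total after boundary: 0.582467.
Correction k=1: B_{2}/2! · (f^{(1)}(23) − f^{(1)}(2)) = 1/12 · (-0.000164379 − (-0.250000)) = 0.0208196.
After k=1: 0.603287.
Correction k=2: B_{4}/4! · (f^{(3)}(23) − f^{(3)}(2)) = −1/720 · (-3.72883e-06 − (-0.750000)) = -0.00104166.
After k=2: 0.602245.
Correction k=3: B_{6}/6! · (f^{(5)}(23) − f^{(5)}(2)) = 1/30240 · (-2.11465e-07 − (-5.62500)) = 0.000186012.

S_3 ≈ 0.602431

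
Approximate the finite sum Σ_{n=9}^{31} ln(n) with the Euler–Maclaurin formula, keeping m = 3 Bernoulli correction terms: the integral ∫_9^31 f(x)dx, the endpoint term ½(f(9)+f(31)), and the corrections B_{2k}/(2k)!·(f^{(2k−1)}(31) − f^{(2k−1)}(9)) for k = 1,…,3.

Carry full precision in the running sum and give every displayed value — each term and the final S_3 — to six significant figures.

S_3 ≈ 67.4876

Integral: ∫_9^31 ln(x) dx = 64.6786.
Boundary: ½(f(9) + f(31)) = ½(2.19722 + 3.43399) = 2.81561.
Running total after boundary: 67.4942.
Order-1 term: 1/12 · (0.0322581 − 0.111111) = -0.00657109.
Running total after k=1: 67.4876.
Order-2 term: −1/720 · (6.71344e-05 − 0.00274348) = 3.71715e-06.
Running total after k=2: 67.4876.
Order-3 term: 1/30240 · (8.38306e-07 − 0.000406442) = -1.34128e-08.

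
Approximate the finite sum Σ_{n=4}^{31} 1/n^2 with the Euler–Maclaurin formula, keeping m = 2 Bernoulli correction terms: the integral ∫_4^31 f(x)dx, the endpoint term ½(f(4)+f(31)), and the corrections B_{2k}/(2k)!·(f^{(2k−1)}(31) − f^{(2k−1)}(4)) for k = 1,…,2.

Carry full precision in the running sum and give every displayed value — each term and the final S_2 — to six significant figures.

S_2 ≈ 0.252078

Integral: ∫_4^31 1/x^2 dx = 0.217742.
Endpoint term: (f(4) + f(31))/2 = (0.0625000 + 0.00104058)/2 = 0.0317703.
Running total after boundary: 0.249512.
Order-1 term: 1/12 · (-6.71344e-05 − (-0.0312500)) = 0.00259857.
Partial sum through k=1: 0.252111.
Order-2 term: −1/720 · (-8.38306e-07 − (-0.0234375)) = -3.25509e-05.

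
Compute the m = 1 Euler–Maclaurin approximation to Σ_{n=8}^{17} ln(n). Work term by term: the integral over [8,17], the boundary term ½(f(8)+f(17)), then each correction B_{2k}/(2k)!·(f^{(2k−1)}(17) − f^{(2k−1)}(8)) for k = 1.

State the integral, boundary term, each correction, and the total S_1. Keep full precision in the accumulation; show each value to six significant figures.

S_1 ≈ 24.9799

The integral term ∫_8^17 ln(x) dx = 22.5291.
Endpoint term: (f(8) + f(17))/2 = (2.07944 + 2.83321)/2 = 2.45633.
Integral + boundary = 24.9854.
Order-1 term: 1/12 · (0.0588235 − 0.125000) = -0.00551471.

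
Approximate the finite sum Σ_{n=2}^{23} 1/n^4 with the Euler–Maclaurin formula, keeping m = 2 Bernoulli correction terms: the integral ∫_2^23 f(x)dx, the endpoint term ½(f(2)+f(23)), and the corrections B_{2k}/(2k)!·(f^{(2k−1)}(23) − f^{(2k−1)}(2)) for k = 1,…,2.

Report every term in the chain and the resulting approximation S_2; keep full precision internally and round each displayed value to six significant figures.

Integral: ∫_2^23 1/x^4 dx = 0.0416393.
½[f(2) + f(23)] = ½[0.0625000 + 3.57346e-06] = 0.0312518.
Running total after boundary: 0.0728911.
Order-1 term: 1/12 · (-6.21471e-07 − (-0.125000)) = 0.0104166.
Running total after k=1: 0.0833077.
Order-2 term: −1/720 · (-3.52441e-08 − (-0.937500)) = -0.00130208.

S_2 ≈ 0.0820056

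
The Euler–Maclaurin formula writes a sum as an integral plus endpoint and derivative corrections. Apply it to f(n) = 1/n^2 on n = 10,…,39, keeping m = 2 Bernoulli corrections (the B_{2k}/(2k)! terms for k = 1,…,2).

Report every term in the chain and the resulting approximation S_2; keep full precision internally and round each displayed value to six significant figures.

S_2 ≈ 0.0798512

∫_10^39 1/x^2 dx evaluates to 0.0743590.
Endpoint term: (f(10) + f(39))/2 = (0.0100000 + 0.000657462)/2 = 0.00532873.
So far: 0.0796877.
Correction k=1: B_{2}/2! · (f^{(1)}(39) − f^{(1)}(10)) = 1/12 · (-3.37160e-05 − (-0.00200000)) = 0.000163857.
After k=1: 0.0798516.
Correction k=2: B_{4}/4! · (f^{(3)}(39) − f^{(3)}(10)) = −1/720 · (-2.66004e-07 − (-0.000240000)) = -3.32964e-07.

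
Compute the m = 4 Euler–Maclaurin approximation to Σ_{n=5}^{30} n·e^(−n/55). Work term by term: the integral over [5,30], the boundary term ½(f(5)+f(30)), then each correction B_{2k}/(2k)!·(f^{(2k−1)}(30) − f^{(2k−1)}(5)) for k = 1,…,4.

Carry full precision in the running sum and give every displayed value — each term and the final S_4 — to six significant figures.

∫_5^30 x·e^(−x/55) dx evaluates to 303.704.
Endpoint term: (f(5) + f(30))/2 = (4.56550 + 17.3873)/2 = 10.9764.
So far: 314.680.
Correction k=1: B_{2}/2! · (f^{(1)}(30) − f^{(1)}(5)) = 1/12 · (0.263445 − 0.830092) = -0.0472206.
Partial sum through k=1: 314.633.
Correction k=2: B_{4}/4! · (f^{(3)}(30) − f^{(3)}(5)) = −1/720 · (0.000470281 − 0.000878113) = 5.66433e-07.
Partial sum through k=2: 314.633.
Correction k=3: B_{6}/6! · (f^{(5)}(30) − f^{(5)}(5)) = 1/30240 · (2.82140e-07 − 4.89857e-07) = -6.86893e-12.
Partial sum through k=3: 314.633.
Correction k=4: B_{8}/8! · (f^{(7)}(30) − f^{(7)}(5)) = −1/1209600 · (1.35146e-10 − 2.27910e-10) = 7.66902e-17.

S_4 ≈ 314.633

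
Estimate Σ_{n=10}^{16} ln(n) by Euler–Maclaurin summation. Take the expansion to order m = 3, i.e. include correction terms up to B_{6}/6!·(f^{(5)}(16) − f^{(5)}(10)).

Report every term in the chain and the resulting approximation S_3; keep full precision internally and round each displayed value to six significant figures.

S_3 ≈ 17.8700

The integral term ∫_10^16 ln(x) dx = 15.3356.
Boundary: ½(f(10) + f(16)) = ½(2.30259 + 2.77259) = 2.53759.
So far: 17.8732.
Order-1 term: 1/12 · (0.0625000 − 0.100000) = -0.00312500.
After k=1: 17.8700.
Order-2 term: −1/720 · (0.000488281 − 0.00200000) = 2.09961e-06.
After k=2: 17.8700.
Order-3 term: 1/30240 · (2.28882e-05 − 0.000240000) = -7.17962e-09.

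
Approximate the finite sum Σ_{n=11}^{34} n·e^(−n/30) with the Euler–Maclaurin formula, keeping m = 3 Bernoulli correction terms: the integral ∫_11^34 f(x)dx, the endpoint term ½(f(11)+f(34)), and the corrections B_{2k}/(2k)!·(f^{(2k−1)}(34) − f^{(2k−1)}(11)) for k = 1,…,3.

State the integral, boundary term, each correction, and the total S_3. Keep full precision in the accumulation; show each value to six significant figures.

S_3 ≈ 243.525

Integral: ∫_11^34 x·e^(−x/30) dx = 234.280.
Endpoint term: (f(11) + f(34))/2 = (7.62345 + 10.9466)/2 = 9.28501.
So far: 243.565.
k=1: B_{2}/(2)! × [f^{(1)}(34) − f^{(1)}(11)] = 1/12 × (-0.0429278 − 0.438926) = -0.0401545.
After k=1: 243.525.
k=2: B_{4}/(4)! × [f^{(3)}(34) − f^{(3)}(11)] = −1/720 × (0.000667765 − 0.00202779) = 1.88892e-06.
After k=2: 243.525.
k=3: B_{6}/(6)! × [f^{(5)}(34) − f^{(5)}(11)] = 1/30240 × (1.53692e-06 − 3.96431e-06) = -8.02707e-11.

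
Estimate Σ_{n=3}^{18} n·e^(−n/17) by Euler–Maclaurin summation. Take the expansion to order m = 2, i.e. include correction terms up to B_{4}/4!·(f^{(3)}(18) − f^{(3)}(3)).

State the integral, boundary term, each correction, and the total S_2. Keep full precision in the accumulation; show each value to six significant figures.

S_2 ≈ 82.9320

∫_3^18 x·e^(−x/17) dx evaluates to 78.6121.
Boundary: ½(f(3) + f(18)) = ½(2.51467 + 6.24355) = 4.37911.
Integral + boundary = 82.9912.
k=1: B_{2}/(2)! × [f^{(1)}(18) − f^{(1)}(3)] = 1/12 × (-0.0204037 − 0.690302) = -0.0592254.
After k=1: 82.9320.
k=2: B_{4}/(4)! × [f^{(3)}(18) − f^{(3)}(3)] = −1/720 × (0.00232984 − 0.00818944) = 8.13834e-06.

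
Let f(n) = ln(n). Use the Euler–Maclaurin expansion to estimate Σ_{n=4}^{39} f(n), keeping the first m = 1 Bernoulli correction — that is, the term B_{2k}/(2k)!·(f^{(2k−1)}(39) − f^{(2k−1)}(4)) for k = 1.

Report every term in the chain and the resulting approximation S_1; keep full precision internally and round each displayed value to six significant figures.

S_1 ≈ 104.840

∫_4^39 ln(x) dx evaluates to 102.334.
Boundary: ½(f(4) + f(39)) = ½(1.38629 + 3.66356) = 2.52493.
So far: 104.859.
Order-1 term: 1/12 · (0.0256410 − 0.250000) = -0.0186966.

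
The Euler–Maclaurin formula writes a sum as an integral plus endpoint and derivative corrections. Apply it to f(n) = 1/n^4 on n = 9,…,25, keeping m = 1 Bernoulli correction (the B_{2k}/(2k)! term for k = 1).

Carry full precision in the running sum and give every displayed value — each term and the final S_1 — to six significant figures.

S_1 ≈ 0.000519013

The integral term ∫_9^25 1/x^4 dx = 0.000435914.
½[f(9) + f(25)] = ½[0.000152416 + 2.56000e-06] = 7.74879e-05.
Running total after boundary: 0.000513402.
Order-1 term: 1/12 · (-4.09600e-07 − (-6.77404e-05)) = 5.61090e-06.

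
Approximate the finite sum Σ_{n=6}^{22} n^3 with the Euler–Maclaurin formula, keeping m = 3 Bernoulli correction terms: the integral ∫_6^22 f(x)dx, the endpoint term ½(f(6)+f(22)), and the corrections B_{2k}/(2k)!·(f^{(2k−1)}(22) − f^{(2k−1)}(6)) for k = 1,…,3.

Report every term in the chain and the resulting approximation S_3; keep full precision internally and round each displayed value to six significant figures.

∫_6^22 x^3 dx evaluates to 58240.0.
Boundary: ½(f(6) + f(22)) = ½(216.000 + 10648.0) = 5432.00.
Integral + boundary = 63672.0.
Correction k=1: B_{2}/2! · (f^{(1)}(22) − f^{(1)}(6)) = 1/12 · (1452.00 − 108.000) = 112.000.
Partial sum through k=1: 63784.0.
Correction k=2: B_{4}/4! · (f^{(3)}(22) − f^{(3)}(6)) = −1/720 · (6.00000 − 6.00000) = 0.00000.
Partial sum through k=2: 63784.0.
Correction k=3: B_{6}/6! · (f^{(5)}(22) − f^{(5)}(6)) = 1/30240 · (0.00000 − 0.00000) = 0.00000.

S_3 ≈ 63784.0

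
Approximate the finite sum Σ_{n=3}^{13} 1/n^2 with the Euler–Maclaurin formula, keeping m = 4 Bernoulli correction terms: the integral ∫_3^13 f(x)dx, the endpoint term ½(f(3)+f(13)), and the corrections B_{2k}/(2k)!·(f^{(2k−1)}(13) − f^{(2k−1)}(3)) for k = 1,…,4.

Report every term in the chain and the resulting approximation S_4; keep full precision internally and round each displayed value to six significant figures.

Integral: ∫_3^13 1/x^2 dx = 0.256410.
Endpoint term: (f(3) + f(13))/2 = (0.111111 + 0.00591716)/2 = 0.0585141.
Integral + boundary = 0.314924.
Correction k=1: B_{2}/2! · (f^{(1)}(13) − f^{(1)}(3)) = 1/12 · (-0.000910332 − (-0.0740741)) = 0.00609698.
After k=1: 0.321021.
Correction k=2: B_{4}/4! · (f^{(3)}(13) − f^{(3)}(3)) = −1/720 · (-6.46390e-05 − (-0.0987654)) = -0.000137084.
After k=2: 0.320884.
Correction k=3: B_{6}/6! · (f^{(5)}(13) − f^{(5)}(3)) = 1/30240 · (-1.14744e-05 − (-0.329218)) = 1.08865e-05.
After k=3: 0.320895.
Correction k=4: B_{8}/8! · (f^{(7)}(13) − f^{(7)}(3)) = −1/1209600 · (-3.80216e-06 − (-2.04847)) = -1.69351e-06.

S_4 ≈ 0.320893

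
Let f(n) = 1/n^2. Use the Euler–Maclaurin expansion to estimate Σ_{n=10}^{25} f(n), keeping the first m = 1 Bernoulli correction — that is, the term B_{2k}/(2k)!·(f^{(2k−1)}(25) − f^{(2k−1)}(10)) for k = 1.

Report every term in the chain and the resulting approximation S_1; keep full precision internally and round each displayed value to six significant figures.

∫_10^25 1/x^2 dx evaluates to 0.0600000.
Boundary: ½(f(10) + f(25)) = ½(0.0100000 + 0.00160000) = 0.00580000.
So far: 0.0658000.
k=1: B_{2}/(2)! × [f^{(1)}(25) − f^{(1)}(10)] = 1/12 × (-0.000128000 − (-0.00200000)) = 0.000156000.

S_1 ≈ 0.0659560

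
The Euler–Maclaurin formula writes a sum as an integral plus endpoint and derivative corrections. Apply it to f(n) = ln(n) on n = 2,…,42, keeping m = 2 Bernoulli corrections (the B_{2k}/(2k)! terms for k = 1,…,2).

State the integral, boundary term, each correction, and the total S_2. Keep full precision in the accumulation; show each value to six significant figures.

S_2 ≈ 117.772

Integral: ∫_2^42 ln(x) dx = 115.596.
Endpoint term: (f(2) + f(42))/2 = (0.693147 + 3.73767)/2 = 2.21541.
Running total after boundary: 117.811.
Order-1 term: 1/12 · (0.0238095 − 0.500000) = -0.0396825.
After k=1: 117.772.
Order-2 term: −1/720 · (2.69949e-05 − 0.250000) = 0.000347185.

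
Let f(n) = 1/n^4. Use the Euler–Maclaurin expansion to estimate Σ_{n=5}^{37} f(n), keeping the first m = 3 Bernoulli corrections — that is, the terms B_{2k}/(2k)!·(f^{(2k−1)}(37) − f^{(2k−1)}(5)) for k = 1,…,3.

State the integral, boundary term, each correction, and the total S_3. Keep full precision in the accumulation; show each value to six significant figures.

S_3 ≈ 0.00356500

∫_5^37 1/x^4 dx evaluates to 0.00266009.
Endpoint term: (f(5) + f(37))/2 = (0.00160000 + 5.33572e-07)/2 = 0.000800267.
So far: 0.00346035.
Order-1 term: 1/12 · (-5.76835e-08 − (-0.00128000)) = 0.000106662.
Partial sum through k=1: 0.00356701.
Order-2 term: −1/720 · (-1.26406e-09 − (-0.00153600)) = -2.13333e-06.
Partial sum through k=2: 0.00356488.
Order-3 term: 1/30240 · (-5.17075e-11 − (-0.00344064)) = 1.13778e-07.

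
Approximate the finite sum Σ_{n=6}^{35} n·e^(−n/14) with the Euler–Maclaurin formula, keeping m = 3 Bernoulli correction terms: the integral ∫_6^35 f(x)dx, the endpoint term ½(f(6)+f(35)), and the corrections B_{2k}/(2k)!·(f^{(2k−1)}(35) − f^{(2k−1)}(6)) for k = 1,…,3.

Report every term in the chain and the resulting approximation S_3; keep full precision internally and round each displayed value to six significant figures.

∫_6^35 x·e^(−x/14) dx evaluates to 126.093.
Boundary: ½(f(6) + f(35)) = ½(3.90863 + 2.87297) = 3.39080.
Integral + boundary = 129.483.
k=1: B_{2}/(2)! × [f^{(1)}(35) − f^{(1)}(6)] = 1/12 × (-0.123127 − 0.372251) = -0.0412815.
Partial sum through k=1: 129.442.
k=2: B_{4}/(4)! × [f^{(3)}(35) − f^{(3)}(6)] = −1/720 × (0.000209401 − 0.00854658) = 1.15794e-05.
Partial sum through k=2: 129.442.
k=3: B_{6}/(6)! × [f^{(5)}(35) − f^{(5)}(6)] = 1/30240 × (5.34185e-06 − 7.75200e-05) = -2.38684e-09.

S_3 ≈ 129.442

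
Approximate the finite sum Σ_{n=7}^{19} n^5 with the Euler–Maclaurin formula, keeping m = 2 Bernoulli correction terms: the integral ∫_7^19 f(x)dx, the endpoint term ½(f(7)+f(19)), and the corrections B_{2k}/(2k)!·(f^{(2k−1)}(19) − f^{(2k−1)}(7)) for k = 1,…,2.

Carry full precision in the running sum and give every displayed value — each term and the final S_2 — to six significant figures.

S_2 ≈ 9.12110e+06

Integral: ∫_7^19 x^5 dx = 7.82137e+06.
Endpoint term: (f(7) + f(19))/2 = (16807.0 + 2.47610e+06)/2 = 1.24645e+06.
Running total after boundary: 9.06782e+06.
Correction k=1: B_{2}/2! · (f^{(1)}(19) − f^{(1)}(7)) = 1/12 · (651605 − 12005.0) = 53300.0.
Running total after k=1: 9.12112e+06.
Correction k=2: B_{4}/4! · (f^{(3)}(19) − f^{(3)}(7)) = −1/720 · (21660.0 − 2940.00) = -26.0000.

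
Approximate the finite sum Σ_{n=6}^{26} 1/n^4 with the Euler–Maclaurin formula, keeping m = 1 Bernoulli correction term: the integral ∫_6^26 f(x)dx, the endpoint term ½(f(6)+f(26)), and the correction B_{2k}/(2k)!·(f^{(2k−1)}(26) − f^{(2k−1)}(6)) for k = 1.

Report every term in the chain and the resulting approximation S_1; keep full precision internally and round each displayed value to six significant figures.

Integral: ∫_6^26 1/x^4 dx = 0.00152424.
½[f(6) + f(26)] = ½[0.000771605 + 2.18830e-06] = 0.000386897.
Running total after boundary: 0.00191114.
Order-1 term: 1/12 · (-3.36661e-07 − (-0.000514403)) = 4.28389e-05.

S_1 ≈ 0.00195398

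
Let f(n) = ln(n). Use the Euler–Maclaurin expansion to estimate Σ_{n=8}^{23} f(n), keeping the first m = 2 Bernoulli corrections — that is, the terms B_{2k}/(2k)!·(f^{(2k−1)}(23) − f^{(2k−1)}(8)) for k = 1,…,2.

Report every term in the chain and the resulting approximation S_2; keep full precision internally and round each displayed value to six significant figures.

S_2 ≈ 43.0815

Integral: ∫_8^23 ln(x) dx = 40.4808.
Endpoint term: (f(8) + f(23))/2 = (2.07944 + 3.13549)/2 = 2.60747.
So far: 43.0883.
Order-1 term: 1/12 · (0.0434783 − 0.125000) = -0.00679348.
After k=1: 43.0815.
Order-2 term: −1/720 · (0.000164379 − 0.00390625) = 5.19704e-06.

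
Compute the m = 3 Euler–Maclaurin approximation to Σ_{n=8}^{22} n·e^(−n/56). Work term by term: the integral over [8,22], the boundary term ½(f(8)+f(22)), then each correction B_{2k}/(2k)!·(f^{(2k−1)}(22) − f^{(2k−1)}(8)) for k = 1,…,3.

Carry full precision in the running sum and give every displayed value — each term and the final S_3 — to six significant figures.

∫_8^22 x·e^(−x/56) dx evaluates to 157.944.
Boundary: ½(f(8) + f(22)) = ½(6.93502 + 14.8528) = 10.8939.
So far: 168.837.
k=1: B_{2}/(2)! × [f^{(1)}(22) − f^{(1)}(8)] = 1/12 × (0.409897 − 0.743038) = -0.0277617.
Running total after k=1: 168.810.
k=2: B_{4}/(4)! × [f^{(3)}(22) − f^{(3)}(8)] = −1/720 × (0.000561272 − 0.000789794) = 3.17392e-07.
Running total after k=2: 168.810.
k=3: B_{6}/(6)! × [f^{(5)}(22) − f^{(5)}(8)] = 1/30240 × (3.16274e-07 − 4.28141e-07) = -3.69929e-12.

S_3 ≈ 168.810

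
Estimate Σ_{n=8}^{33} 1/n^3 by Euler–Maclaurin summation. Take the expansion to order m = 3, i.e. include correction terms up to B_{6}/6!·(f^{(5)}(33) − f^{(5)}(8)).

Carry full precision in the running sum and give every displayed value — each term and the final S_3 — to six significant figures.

S_3 ≈ 0.00840435

∫_8^33 1/x^3 dx evaluates to 0.00735336.
Endpoint term: (f(8) + f(33))/2 = (0.00195312 + 2.78265e-05)/2 = 0.000990476.
So far: 0.00834384.
k=1: B_{2}/(2)! × [f^{(1)}(33) − f^{(1)}(8)] = 1/12 × (-2.52968e-06 − (-0.000732422)) = 6.08243e-05.
After k=1: 0.00840466.
k=2: B_{4}/(4)! × [f^{(3)}(33) − f^{(3)}(8)] = −1/720 × (-4.64588e-08 − (-0.000228882)) = -3.17827e-07.
After k=2: 0.00840435.
k=3: B_{6}/(6)! × [f^{(5)}(33) − f^{(5)}(8)] = 1/30240 × (-1.79180e-09 − (-0.000150204)) = 4.96699e-09.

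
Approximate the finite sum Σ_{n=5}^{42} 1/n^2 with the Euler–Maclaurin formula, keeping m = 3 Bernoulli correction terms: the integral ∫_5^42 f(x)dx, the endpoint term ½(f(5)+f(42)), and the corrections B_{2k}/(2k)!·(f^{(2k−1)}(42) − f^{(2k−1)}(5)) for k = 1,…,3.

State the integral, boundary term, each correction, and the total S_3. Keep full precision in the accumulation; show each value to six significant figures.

S_3 ≈ 0.197795

∫_5^42 1/x^2 dx evaluates to 0.176190.
½[f(5) + f(42)] = ½[0.0400000 + 0.000566893] = 0.0202834.
Integral + boundary = 0.196474.
k=1: B_{2}/(2)! × [f^{(1)}(42) − f^{(1)}(5)] = 1/12 × (-2.69949e-05 − (-0.0160000)) = 0.00133108.
Partial sum through k=1: 0.197805.
k=2: B_{4}/(4)! × [f^{(3)}(42) − f^{(3)}(5)] = −1/720 × (-1.83639e-07 − (-0.00768000)) = -1.06664e-05.
Partial sum through k=2: 0.197794.
k=3: B_{6}/(6)! × [f^{(5)}(42) − f^{(5)}(5)] = 1/30240 × (-3.12311e-09 − (-0.00921600)) = 3.04762e-07.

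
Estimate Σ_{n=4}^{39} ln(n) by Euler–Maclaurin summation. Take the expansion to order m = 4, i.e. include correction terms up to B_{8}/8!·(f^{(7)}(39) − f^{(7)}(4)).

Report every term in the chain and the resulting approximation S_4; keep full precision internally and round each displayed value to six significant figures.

S_4 ≈ 104.840

∫_4^39 ln(x) dx evaluates to 102.334.
Boundary: ½(f(4) + f(39)) = ½(1.38629 + 3.66356) = 2.52493.
So far: 104.859.
k=1: B_{2}/(2)! × [f^{(1)}(39) − f^{(1)}(4)] = 1/12 × (0.0256410 − 0.250000) = -0.0186966.
Partial sum through k=1: 104.840.
k=2: B_{4}/(4)! × [f^{(3)}(39) − f^{(3)}(4)] = −1/720 × (3.37160e-05 − 0.0312500) = 4.33559e-05.
Partial sum through k=2: 104.840.
k=3: B_{6}/(6)! × [f^{(5)}(39) − f^{(5)}(4)] = 1/30240 × (2.66004e-07 − 0.0234375) = -7.75041e-07.
Partial sum through k=3: 104.840.
k=4: B_{8}/(8)! × [f^{(7)}(39) − f^{(7)}(4)] = −1/1209600 × (5.24663e-09 − 0.0439453) = 3.63304e-08.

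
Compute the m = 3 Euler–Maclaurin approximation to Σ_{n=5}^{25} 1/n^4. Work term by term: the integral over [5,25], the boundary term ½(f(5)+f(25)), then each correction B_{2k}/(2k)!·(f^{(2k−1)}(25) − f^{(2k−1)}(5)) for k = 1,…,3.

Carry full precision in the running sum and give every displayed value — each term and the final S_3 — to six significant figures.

S_3 ≈ 0.00355123

The integral term ∫_5^25 1/x^4 dx = 0.00264533.
Boundary: ½(f(5) + f(25)) = ½(0.00160000 + 2.56000e-06) = 0.000801280.
So far: 0.00344661.
k=1: B_{2}/(2)! × [f^{(1)}(25) − f^{(1)}(5)] = 1/12 × (-4.09600e-07 − (-0.00128000)) = 0.000106633.
Running total after k=1: 0.00355325.
k=2: B_{4}/(4)! × [f^{(3)}(25) − f^{(3)}(5)] = −1/720 × (-1.96608e-08 − (-0.00153600)) = -2.13331e-06.
Running total after k=2: 0.00355111.
k=3: B_{6}/(6)! × [f^{(5)}(25) − f^{(5)}(5)] = 1/30240 × (-1.76161e-09 − (-0.00344064)) = 1.13778e-07.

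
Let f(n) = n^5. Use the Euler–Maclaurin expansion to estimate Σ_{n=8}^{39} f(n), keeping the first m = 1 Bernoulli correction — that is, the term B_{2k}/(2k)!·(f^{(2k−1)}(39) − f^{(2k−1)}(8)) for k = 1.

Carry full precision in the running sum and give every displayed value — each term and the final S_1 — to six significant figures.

S_1 ≈ 6.32504e+08

∫_8^39 x^5 dx evaluates to 5.86414e+08.
Endpoint term: (f(8) + f(39))/2 = (32768.0 + 9.02242e+07)/2 = 4.51285e+07.
Integral + boundary = 6.31542e+08.
Correction k=1: B_{2}/2! · (f^{(1)}(39) − f^{(1)}(8)) = 1/12 · (1.15672e+07 − 20480.0) = 962227.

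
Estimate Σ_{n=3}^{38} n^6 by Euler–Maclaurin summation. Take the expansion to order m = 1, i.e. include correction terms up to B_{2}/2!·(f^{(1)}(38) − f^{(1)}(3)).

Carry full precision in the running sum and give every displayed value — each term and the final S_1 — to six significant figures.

S_1 ≈ 1.78902e+10

The integral term ∫_3^38 x^6 dx = 1.63451e+10.
½[f(3) + f(38)] = ½[729.000 + 3.01094e+09] = 1.50547e+09.
So far: 1.78506e+10.
Order-1 term: 1/12 · (4.75411e+08 − 1458.00) = 3.96175e+07.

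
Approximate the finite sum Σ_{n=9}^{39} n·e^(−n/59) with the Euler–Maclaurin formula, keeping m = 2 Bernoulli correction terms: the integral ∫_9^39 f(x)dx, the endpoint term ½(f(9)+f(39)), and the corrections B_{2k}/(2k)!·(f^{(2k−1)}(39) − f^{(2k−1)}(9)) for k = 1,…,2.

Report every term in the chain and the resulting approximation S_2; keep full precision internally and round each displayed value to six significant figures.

S_2 ≈ 472.881

Integral: ∫_9^39 x·e^(−x/59) dx = 458.995.
Endpoint term: (f(9) + f(39))/2 = (7.72670 + 20.1367)/2 = 13.9317.
Running total after boundary: 472.927.
Correction k=1: B_{2}/2! · (f^{(1)}(39) − f^{(1)}(9)) = 1/12 · (0.175026 − 0.727561) = -0.0460446.
After k=1: 472.881.
Correction k=2: B_{4}/4! · (f^{(3)}(39) − f^{(3)}(9)) = −1/720 · (0.000346934 − 0.000702271) = 4.93524e-07.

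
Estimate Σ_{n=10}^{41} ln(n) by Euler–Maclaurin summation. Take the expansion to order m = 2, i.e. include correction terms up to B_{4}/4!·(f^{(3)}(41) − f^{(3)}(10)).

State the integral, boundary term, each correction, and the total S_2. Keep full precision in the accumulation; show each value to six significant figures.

Integral: ∫_10^41 ln(x) dx = 98.2306.
Boundary: ½(f(10) + f(41)) = ½(2.30259 + 3.71357) = 3.00808.
So far: 101.239.
k=1: B_{2}/(2)! × [f^{(1)}(41) − f^{(1)}(10)] = 1/12 × (0.0243902 − 0.100000) = -0.00630081.
After k=1: 101.232.
k=2: B_{4}/(4)! × [f^{(3)}(41) − f^{(3)}(10)] = −1/720 × (2.90187e-05 − 0.00200000) = 2.73747e-06.

S_2 ≈ 101.232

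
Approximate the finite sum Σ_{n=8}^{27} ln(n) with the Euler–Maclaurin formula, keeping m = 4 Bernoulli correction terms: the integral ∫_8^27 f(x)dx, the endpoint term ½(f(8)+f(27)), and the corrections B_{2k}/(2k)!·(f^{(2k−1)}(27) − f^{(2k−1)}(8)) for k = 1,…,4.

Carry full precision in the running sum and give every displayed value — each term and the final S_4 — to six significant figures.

S_4 ≈ 56.0324

The integral term ∫_8^27 ln(x) dx = 53.3521.
Endpoint term: (f(8) + f(27))/2 = (2.07944 + 3.29584)/2 = 2.68764.
So far: 56.0397.
Order-1 term: 1/12 · (0.0370370 − 0.125000) = -0.00733025.
Running total after k=1: 56.0324.
Order-2 term: −1/720 · (0.000101611 − 0.00390625) = 5.28422e-06.
Running total after k=2: 56.0324.
Order-3 term: 1/30240 · (1.67260e-06 − 0.000732422) = -2.41650e-08.
Running total after k=3: 56.0324.
Order-4 term: −1/1209600 · (6.88313e-08 − 0.000343323) = 2.83775e-10.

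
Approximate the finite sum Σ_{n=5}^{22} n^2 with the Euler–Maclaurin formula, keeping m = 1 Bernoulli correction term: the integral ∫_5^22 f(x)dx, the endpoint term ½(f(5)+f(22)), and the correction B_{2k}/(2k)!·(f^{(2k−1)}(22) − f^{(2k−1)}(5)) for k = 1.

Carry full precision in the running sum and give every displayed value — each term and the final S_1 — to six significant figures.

S_1 ≈ 3765.00

Integral: ∫_5^22 x^2 dx = 3507.67.
½[f(5) + f(22)] = ½[25.0000 + 484.000] = 254.500.
Integral + boundary = 3762.17.
Correction k=1: B_{2}/2! · (f^{(1)}(22) − f^{(1)}(5)) = 1/12 · (44.0000 − 10.0000) = 2.83333.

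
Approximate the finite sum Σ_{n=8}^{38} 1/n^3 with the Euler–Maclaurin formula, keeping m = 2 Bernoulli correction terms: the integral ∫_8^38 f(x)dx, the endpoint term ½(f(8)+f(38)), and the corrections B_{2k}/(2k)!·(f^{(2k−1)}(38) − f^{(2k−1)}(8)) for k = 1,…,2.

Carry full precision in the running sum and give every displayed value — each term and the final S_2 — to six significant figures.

The integral term ∫_8^38 1/x^3 dx = 0.00746624.
Boundary: ½(f(8) + f(38)) = ½(0.00195312 + 1.82242e-05) = 0.000985675.
Integral + boundary = 0.00845191.
k=1: B_{2}/(2)! × [f^{(1)}(38) − f^{(1)}(8)] = 1/12 × (-1.43876e-06 − (-0.000732422)) = 6.09153e-05.
Partial sum through k=1: 0.00851283.
k=2: B_{4}/(4)! × [f^{(3)}(38) − f^{(3)}(8)] = −1/720 × (-1.99274e-08 − (-0.000228882)) = -3.17864e-07.

S_2 ≈ 0.00851251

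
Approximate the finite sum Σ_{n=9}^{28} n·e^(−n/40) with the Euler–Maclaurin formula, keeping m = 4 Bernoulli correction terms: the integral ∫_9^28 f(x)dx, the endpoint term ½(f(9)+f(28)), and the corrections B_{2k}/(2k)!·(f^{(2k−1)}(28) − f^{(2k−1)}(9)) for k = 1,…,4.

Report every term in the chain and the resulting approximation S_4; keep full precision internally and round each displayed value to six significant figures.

The integral term ∫_9^28 x·e^(−x/40) dx = 214.380.
Boundary: ½(f(9) + f(28)) = ½(7.18665 + 13.9044) = 10.5455.
Integral + boundary = 224.925.
k=1: B_{2}/(2)! × [f^{(1)}(28) − f^{(1)}(9)] = 1/12 × (0.148976 − 0.618850) = -0.0391562.
Running total after k=1: 224.886.
k=2: B_{4}/(4)! × [f^{(3)}(28) − f^{(3)}(9)] = −1/720 × (0.000713841 − 0.00138493) = 9.32063e-07.
Running total after k=2: 224.886.
k=3: B_{6}/(6)! × [f^{(5)}(28) − f^{(5)}(9)] = 1/30240 × (8.34108e-07 − 1.48942e-06) = -2.16704e-11.
Running total after k=3: 224.886.
k=4: B_{8}/(8)! × [f^{(7)}(28) − f^{(7)}(9)] = −1/1209600 × (7.63791e-10 − 1.32079e-09) = 4.60480e-16.

S_4 ≈ 224.886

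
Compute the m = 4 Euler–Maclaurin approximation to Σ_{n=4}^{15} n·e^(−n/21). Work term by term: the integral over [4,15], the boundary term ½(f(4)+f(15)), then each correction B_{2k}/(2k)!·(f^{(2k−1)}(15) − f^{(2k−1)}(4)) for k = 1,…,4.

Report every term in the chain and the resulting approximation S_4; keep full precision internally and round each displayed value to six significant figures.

∫_4^15 x·e^(−x/21) dx evaluates to 63.8534.
½[f(4) + f(15)] = ½[3.30626 + 7.34312] = 5.32469.
Integral + boundary = 69.1781.
Order-1 term: 1/12 · (0.139869 − 0.669124) = -0.0441046.
After k=1: 69.1339.
Order-2 term: −1/720 · (0.00253731 − 0.00526588) = 3.78969e-06.
After k=2: 69.1340.
Order-3 term: 1/30240 · (1.07879e-05 − 2.04410e-05) = -3.19217e-10.
After k=3: 69.1340.
Order-4 term: −1/1209600 · (3.58780e-08 − 6.56263e-08) = 2.45935e-14.

S_4 ≈ 69.1340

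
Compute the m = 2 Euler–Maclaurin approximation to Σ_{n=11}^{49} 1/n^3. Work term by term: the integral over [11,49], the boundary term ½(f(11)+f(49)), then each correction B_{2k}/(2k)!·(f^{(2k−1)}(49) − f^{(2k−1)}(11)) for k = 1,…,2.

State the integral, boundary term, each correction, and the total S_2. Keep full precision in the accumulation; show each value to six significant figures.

∫_11^49 1/x^3 dx evaluates to 0.00392398.
Boundary: ½(f(11) + f(49)) = ½(0.000751315 + 8.49986e-06) = 0.000379907.
Running total after boundary: 0.00430389.
Correction k=1: B_{2}/2! · (f^{(1)}(49) − f^{(1)}(11)) = 1/12 · (-5.20400e-07 − (-0.000204904)) = 1.70320e-05.
Running total after k=1: 0.00432092.
Correction k=2: B_{4}/4! · (f^{(3)}(49) − f^{(3)}(11)) = −1/720 · (-4.33486e-09 − (-3.38684e-05)) = -4.70335e-08.

S_2 ≈ 0.00432088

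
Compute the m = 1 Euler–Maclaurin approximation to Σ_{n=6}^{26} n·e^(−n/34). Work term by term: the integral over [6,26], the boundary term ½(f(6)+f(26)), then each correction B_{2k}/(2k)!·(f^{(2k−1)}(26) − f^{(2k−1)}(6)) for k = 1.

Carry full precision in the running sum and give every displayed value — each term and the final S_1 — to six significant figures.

S_1 ≈ 198.941

∫_6^26 x·e^(−x/34) dx evaluates to 190.423.
Endpoint term: (f(6) + f(26))/2 = (5.02934 + 12.1022)/2 = 8.56579.
Running total after boundary: 198.989.
Correction k=1: B_{2}/2! · (f^{(1)}(26) − f^{(1)}(6)) = 1/12 · (0.109523 − 0.690302) = -0.0483983.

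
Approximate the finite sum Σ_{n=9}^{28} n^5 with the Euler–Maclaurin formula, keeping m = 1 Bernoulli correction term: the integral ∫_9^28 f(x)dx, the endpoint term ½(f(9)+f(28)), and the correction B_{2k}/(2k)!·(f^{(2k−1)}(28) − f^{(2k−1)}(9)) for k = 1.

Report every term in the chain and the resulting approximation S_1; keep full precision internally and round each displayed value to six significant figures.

The integral term ∫_9^28 x^5 dx = 8.02265e+07.
½[f(9) + f(28)] = ½[59049.0 + 1.72104e+07] = 8.63471e+06.
So far: 8.88612e+07.
Order-1 term: 1/12 · (3.07328e+06 − 32805.0) = 253373.

S_1 ≈ 8.91146e+07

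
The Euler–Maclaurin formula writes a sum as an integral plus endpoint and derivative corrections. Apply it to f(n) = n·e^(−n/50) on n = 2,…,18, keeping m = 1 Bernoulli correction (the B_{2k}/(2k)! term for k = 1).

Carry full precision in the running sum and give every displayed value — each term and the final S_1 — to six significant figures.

Integral: ∫_2^18 x·e^(−x/50) dx = 125.953.
½[f(2) + f(18)] = ½[1.92158 + 12.5582] = 7.23988.
Integral + boundary = 133.193.
Order-1 term: 1/12 · (0.446513 − 0.922358) = -0.0396538.

S_1 ≈ 133.153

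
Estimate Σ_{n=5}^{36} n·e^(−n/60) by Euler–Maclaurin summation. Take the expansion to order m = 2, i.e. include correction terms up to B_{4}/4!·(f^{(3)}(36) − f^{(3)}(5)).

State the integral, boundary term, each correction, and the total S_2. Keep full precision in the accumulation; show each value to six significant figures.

Integral: ∫_5^36 x·e^(−x/60) dx = 427.018.
Boundary: ½(f(5) + f(36)) = ½(4.60022 + 19.7572) = 12.1787.
Running total after boundary: 439.197.
Correction k=1: B_{2}/2! · (f^{(1)}(36) − f^{(1)}(5)) = 1/12 · (0.219525 − 0.843374) = -0.0519874.
Partial sum through k=1: 439.145.
Correction k=2: B_{4}/4! · (f^{(3)}(36) − f^{(3)}(5)) = −1/720 · (0.000365874 − 0.000745406) = 5.27128e-07.

S_2 ≈ 439.145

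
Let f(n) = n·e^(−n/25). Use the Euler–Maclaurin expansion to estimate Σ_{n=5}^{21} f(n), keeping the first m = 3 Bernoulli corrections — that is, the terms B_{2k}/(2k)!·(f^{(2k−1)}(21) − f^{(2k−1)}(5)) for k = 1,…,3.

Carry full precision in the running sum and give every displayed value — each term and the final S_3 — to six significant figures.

S_3 ≈ 124.112

∫_5^21 x·e^(−x/25) dx evaluates to 117.581.
Boundary: ½(f(5) + f(21)) = ½(4.09365 + 9.06592) = 6.57979.
Running total after boundary: 124.161.
k=1: B_{2}/(2)! × [f^{(1)}(21) − f^{(1)}(5)] = 1/12 × (0.0690737 − 0.654985) = -0.0488259.
Running total after k=1: 124.112.
k=2: B_{4}/(4)! × [f^{(3)}(21) − f^{(3)}(5)] = −1/720 × (0.00149199 − 0.00366791) = 3.02211e-06.
Running total after k=2: 124.112.
k=3: B_{6}/(6)! × [f^{(5)}(21) − f^{(5)}(5)] = 1/30240 × (4.59754e-06 − 1.00606e-05) = -1.80655e-10.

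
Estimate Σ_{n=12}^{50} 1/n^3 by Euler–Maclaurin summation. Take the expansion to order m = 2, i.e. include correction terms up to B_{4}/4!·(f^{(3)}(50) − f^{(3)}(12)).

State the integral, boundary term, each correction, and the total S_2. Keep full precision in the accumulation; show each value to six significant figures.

S_2 ≈ 0.00357756

The integral term ∫_12^50 1/x^3 dx = 0.00327222.
Boundary: ½(f(12) + f(50)) = ½(0.000578704 + 8.00000e-06) = 0.000293352.
So far: 0.00356557.
k=1: B_{2}/(2)! × [f^{(1)}(50) − f^{(1)}(12)] = 1/12 × (-4.80000e-07 − (-0.000144676)) = 1.20163e-05.
After k=1: 0.00357759.
k=2: B_{4}/(4)! × [f^{(3)}(50) − f^{(3)}(12)] = −1/720 × (-3.84000e-09 − (-2.00939e-05)) = -2.79028e-08.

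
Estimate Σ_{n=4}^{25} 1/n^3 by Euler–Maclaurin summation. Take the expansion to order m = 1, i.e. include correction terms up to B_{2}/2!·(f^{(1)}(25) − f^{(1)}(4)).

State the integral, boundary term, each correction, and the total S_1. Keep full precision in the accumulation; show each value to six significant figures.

S_1 ≈ 0.0392704

Integral: ∫_4^25 1/x^3 dx = 0.0304500.
Endpoint term: (f(4) + f(25))/2 = (0.0156250 + 6.40000e-05)/2 = 0.00784450.
So far: 0.0382945.
Order-1 term: 1/12 · (-7.68000e-06 − (-0.0117188)) = 0.000975923.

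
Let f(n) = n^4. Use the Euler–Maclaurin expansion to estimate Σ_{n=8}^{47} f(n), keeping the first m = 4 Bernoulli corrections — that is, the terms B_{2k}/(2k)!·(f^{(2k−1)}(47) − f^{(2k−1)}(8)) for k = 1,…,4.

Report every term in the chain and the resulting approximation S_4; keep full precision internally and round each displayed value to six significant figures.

The integral term ∫_8^47 x^4 dx = 4.58624e+07.
Endpoint term: (f(8) + f(47))/2 = (4096.00 + 4.87968e+06)/2 = 2.44189e+06.
Running total after boundary: 4.83043e+07.
Order-1 term: 1/12 · (415292 − 2048.00) = 34437.0.
Partial sum through k=1: 4.83388e+07.
Order-2 term: −1/720 · (1128.00 − 192.000) = -1.30000.
Partial sum through k=2: 4.83388e+07.
Order-3 term: 1/30240 · (0.00000 − 0.00000) = 0.00000.
Partial sum through k=3: 4.83388e+07.
Order-4 term: −1/1209600 · (0.00000 − 0.00000) = 0.00000.

S_4 ≈ 4.83388e+07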